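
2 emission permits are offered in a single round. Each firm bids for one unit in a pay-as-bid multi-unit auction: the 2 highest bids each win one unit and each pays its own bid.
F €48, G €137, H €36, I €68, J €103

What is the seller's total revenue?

Total revenue: €240

Sorting: 137 (G), 103 (J), 68 (I), 48 (F), …
Top 2: G, J.
Total revenue = 137 + 103 = €240.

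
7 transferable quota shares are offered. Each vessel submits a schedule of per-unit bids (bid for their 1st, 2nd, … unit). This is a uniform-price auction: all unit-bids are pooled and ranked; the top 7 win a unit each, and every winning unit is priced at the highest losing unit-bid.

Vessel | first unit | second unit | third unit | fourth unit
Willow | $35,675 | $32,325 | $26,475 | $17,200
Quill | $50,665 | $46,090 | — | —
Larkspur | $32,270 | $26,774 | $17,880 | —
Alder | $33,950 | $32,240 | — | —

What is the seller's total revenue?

Total revenue: $187,418

Merging the schedules and taking the best 7: 50,665 (Quill-1), 46,090 (Quill-2), 35,675 (Willow-1), 33,950 (Alder-1), 32,325 (Willow-2), 32,270 (Larkspur-1), 32,240 (Alder-2)
First bid not allocated: $26,774.
Allocation: Alder 2, Larkspur 1, Quill 2, Willow 2. Every unit priced at $26,774.
Revenue = 7 × 26,774 = $187,418.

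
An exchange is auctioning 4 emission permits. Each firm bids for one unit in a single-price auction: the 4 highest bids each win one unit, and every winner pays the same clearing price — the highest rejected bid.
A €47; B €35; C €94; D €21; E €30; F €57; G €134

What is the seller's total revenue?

Bids ranked high→low: 134 (G), 94 (C), 57 (F), 47 (A), 35 (B), 30 (E), …
Winners (4 units): G, C, F, A.
First losing bid is B's €35, which sets the uniform price.
Total revenue = 4 × €35 = €140.

Total revenue: €140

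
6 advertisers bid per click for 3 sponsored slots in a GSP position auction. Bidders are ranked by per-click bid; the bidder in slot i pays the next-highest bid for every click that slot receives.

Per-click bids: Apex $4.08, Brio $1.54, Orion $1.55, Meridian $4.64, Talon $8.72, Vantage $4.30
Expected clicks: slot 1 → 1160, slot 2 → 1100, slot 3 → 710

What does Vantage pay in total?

Vantage pays $2896.80

Ranked by bid: $8.72 (Talon) > $4.64 (Meridian) > $4.30 (Vantage) > $4.08 (Apex) > …
Vantage holds slot 3 → pays next bid $4.08 × 710 clicks = $2896.80.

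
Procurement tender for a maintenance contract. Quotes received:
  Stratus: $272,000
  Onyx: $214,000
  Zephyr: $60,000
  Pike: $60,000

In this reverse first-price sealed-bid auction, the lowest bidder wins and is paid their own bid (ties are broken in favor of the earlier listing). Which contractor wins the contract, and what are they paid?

Zephyr is paid $60,000

Rule: the lowest bidder wins and is paid their own bid.
Bids ranked: 60,000 (Zephyr) < 60,000 (Pike) < 214,000 (Onyx) < 272,000 (Stratus)
Zephyr and Pike tie at $60,000; tie-break gives it to Zephyr.
Zephyr has the lowest bid and is paid exactly that: $60,000.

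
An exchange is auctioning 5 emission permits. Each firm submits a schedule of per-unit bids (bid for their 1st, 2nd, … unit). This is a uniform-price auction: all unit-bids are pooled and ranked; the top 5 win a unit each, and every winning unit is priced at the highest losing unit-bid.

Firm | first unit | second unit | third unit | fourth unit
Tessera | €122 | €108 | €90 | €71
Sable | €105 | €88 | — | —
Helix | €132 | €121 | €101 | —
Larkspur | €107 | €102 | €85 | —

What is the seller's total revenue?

Total revenue: €525

Merging the schedules and taking the best 5: 132 (Helix-1), 122 (Tessera-1), 121 (Helix-2), 108 (Tessera-2), 107 (Larkspur-1)
The (k+1)-th unit-bid is €105.
Allocation: Helix 2, Larkspur 1, Tessera 2. Every unit priced at €105.
Revenue = 5 × 105 = €525.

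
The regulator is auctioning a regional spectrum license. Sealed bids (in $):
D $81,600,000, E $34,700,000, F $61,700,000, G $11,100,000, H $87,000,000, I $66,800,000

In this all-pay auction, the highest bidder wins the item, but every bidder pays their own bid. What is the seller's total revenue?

Total revenue: $342,900,000

All-pay auction: the highest bidder wins the item, but every bidder pays their own bid.
Bids in order: 87,000,000 (H) > 81,600,000 (D) > 66,800,000 (I) > 61,700,000 (F) > 34,700,000 (E) > 11,100,000 (G)
H wins with the top bid; all bids are sunk regardless.
Every bidder forfeits their bid regardless of winning.
Revenue = 81,600,000 + 34,700,000 + 61,700,000 + 11,100,000 + 87,000,000 + 66,800,000 = $342,900,000.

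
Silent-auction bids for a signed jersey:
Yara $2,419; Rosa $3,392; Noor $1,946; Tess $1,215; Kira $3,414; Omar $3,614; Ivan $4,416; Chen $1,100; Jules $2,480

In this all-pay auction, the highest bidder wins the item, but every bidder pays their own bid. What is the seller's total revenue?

Total revenue: $23,996

All-pay auction: the highest bidder wins the item, but every bidder pays their own bid.
Bids in order: 4,416 (Ivan) > 3,614 (Omar) > 3,414 (Kira) > 3,392 (Rosa) > 2,480 (Jules) > 2,419 (Yara) > …
Ivan wins with the top bid; all bids are sunk regardless.
Every bidder forfeits their bid regardless of winning.
Revenue = 2,419 + 3,392 + 1,946 + 1,215 + 3,414 + 3,614 + 4,416 + 1,100 + 2,480 = $23,996.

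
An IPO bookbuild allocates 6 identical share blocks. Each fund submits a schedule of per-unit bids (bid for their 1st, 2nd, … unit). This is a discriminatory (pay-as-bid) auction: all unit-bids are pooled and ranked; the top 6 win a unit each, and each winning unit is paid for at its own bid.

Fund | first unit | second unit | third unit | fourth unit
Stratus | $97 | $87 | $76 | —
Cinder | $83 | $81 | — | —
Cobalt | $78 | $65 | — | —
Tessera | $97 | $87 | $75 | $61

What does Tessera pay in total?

Pooled unit-bids ranked (top 6): 97 (Stratus-1), 97 (Tessera-1), 87 (Stratus-2), 87 (Tessera-2), 83 (Cinder-1), 81 (Cinder-2)
Next rejected bid: $78 (not a price — pay-as-bid).
Tessera's winning unit-bids: 97 + 87 = $184.

Tessera pays $184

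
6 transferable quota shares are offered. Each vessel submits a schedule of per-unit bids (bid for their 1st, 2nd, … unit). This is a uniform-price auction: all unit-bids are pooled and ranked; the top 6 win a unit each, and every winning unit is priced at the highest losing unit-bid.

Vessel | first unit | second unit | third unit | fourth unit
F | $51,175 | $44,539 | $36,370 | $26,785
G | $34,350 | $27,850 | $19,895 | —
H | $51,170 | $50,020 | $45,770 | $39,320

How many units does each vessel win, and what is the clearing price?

Merging the schedules and taking the best 6: 51,175 (F-1), 51,170 (H-1), 50,020 (H-2), 45,770 (H-3), 44,539 (F-2), 39,320 (H-4)
Highest rejected unit-bid = $36,370.
Allocation: F 2, H 4.

F 2, H 4; clearing price $36,370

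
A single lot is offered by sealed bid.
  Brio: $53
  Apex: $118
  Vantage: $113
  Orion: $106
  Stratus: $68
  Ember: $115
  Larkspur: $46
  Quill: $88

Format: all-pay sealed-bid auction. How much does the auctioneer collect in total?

Total revenue: $707

Rule: the highest bidder wins the item, but every bidder pays their own bid.
Sorting bids: 118 (Apex) > 115 (Ember) > 113 (Vantage) > 106 (Orion) > 88 (Quill) > 68 (Stratus) > …
Every bidder forfeits their bid regardless of winning.
Revenue = 53 + 118 + 113 + 106 + 68 + 115 + 46 + 88 = $707.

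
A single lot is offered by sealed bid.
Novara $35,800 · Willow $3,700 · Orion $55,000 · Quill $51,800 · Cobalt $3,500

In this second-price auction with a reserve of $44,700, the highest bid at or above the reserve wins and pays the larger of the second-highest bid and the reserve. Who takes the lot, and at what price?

Orion pays $51,800

Rule: the highest bid at or above the reserve wins and pays the larger of the second-highest bid and the reserve.
Bids in order: 55,000 (Orion) > 51,800 (Quill) > 35,800 (Novara) > 3,700 (Willow) > 3,500 (Cobalt)
Highest eligible bid: Orion at $55,000.
max(second-highest $51,800, reserve $44,700) = $51,800; the reserve does not bind.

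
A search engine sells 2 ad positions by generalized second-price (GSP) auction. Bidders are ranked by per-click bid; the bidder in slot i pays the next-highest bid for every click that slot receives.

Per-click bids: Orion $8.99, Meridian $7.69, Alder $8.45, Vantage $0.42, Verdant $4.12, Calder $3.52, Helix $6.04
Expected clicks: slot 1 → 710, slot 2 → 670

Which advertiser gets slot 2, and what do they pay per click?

Ranked by bid: $8.99 (Orion) > $8.45 (Alder) > $7.69 (Meridian) > …
Slot 2 goes to the second-ranked bidder, Alder, who pays the next bid down: $7.69/click.

Alder; $7.69 per click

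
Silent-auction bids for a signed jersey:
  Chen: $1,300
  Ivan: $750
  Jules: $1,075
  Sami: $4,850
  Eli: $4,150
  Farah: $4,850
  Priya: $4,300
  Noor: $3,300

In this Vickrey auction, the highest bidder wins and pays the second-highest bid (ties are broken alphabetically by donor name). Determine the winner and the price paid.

Vickrey auction: the highest bidder wins and pays the second-highest bid.
Sorting bids: 4,850 (Farah) > 4,850 (Sami) > 4,300 (Priya) > 4,150 (Eli) > 3,300 (Noor) > 1,300 (Chen) > …
Tie at $4,850 → Farah wins by tie-break.
Farah wins with the highest bid; price is set by the runner-up at $4,850.

Farah pays $4,850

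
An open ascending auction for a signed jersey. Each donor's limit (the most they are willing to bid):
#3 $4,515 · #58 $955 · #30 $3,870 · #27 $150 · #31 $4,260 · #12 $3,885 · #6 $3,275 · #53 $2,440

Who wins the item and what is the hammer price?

Sorting limits: 4,515 (#3) > 4,260 (#31) > 3,885 (#12) > 3,870 (#30) > 3,275 (#6) > 2,440 (#53) > …
#31 is the last rival to drop out, at $4,260; #3 remains and wins at that price.

#3 wins at $4,260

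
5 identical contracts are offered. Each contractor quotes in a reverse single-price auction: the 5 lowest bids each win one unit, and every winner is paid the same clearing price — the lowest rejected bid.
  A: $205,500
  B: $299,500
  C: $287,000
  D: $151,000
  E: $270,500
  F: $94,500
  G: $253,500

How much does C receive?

C is paid $0

Ordering the bids: 94,500 (F), 151,000 (D), 205,500 (A), 253,500 (G), 270,500 (E), 287,000 (C), 299,500 (B)
Winners (5 units): F, D, A, G, E.
Clearing price = lowest rejected bid = $287,000.
C does not win → is paid $0.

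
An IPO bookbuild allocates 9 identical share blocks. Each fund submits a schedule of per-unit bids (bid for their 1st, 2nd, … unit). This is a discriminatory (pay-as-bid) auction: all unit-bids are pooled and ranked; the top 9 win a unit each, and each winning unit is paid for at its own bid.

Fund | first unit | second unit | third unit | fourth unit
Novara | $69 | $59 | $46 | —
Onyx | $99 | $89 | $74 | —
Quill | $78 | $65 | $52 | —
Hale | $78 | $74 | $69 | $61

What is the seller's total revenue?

All unit-bids, highest first — top 9: 99 (Onyx-1), 89 (Onyx-2), 78 (Quill-1), 78 (Hale-1), 74 (Onyx-3), 74 (Hale-2), 69 (Novara-1), 69 (Hale-3), 65 (Quill-2)
Next rejected bid: $61 (not a price — pay-as-bid).
Each winning unit pays its own bid.
Revenue = 99 + 89 + 78 + 78 + 74 + 74 + 69 + 69 + 65 = $695.

Total revenue: $695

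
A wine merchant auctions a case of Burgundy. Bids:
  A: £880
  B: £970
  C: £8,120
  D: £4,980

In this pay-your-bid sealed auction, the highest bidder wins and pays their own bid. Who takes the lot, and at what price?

Bids ranked: 8,120 (C) > 4,980 (D) > 970 (B) > 880 (A)
First-price: C pays what they bid, £8,120.

C pays £8,120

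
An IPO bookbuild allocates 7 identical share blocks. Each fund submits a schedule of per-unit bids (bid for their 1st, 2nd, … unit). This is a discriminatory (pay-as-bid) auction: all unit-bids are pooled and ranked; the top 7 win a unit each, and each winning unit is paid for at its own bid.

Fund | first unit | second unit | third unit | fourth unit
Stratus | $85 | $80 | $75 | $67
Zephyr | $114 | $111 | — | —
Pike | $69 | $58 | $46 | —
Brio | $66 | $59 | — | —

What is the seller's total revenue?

Merging the schedules and taking the best 7: 114 (Zephyr-1), 111 (Zephyr-2), 85 (Stratus-1), 80 (Stratus-2), 75 (Stratus-3), 69 (Pike-1), 67 (Stratus-4)
Next rejected bid: $66 (not a price — pay-as-bid).
Each winning unit pays its own bid.
Revenue = 114 + 111 + 85 + 80 + 75 + 69 + 67 = $601.

Total revenue: $601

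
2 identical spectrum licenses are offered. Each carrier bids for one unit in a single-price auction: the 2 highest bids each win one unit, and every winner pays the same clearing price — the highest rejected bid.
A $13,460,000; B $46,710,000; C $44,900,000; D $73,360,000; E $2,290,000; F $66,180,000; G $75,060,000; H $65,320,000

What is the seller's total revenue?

Total revenue: $132,360,000

Ordering the bids: 75,060,000 (G), 73,360,000 (D), 66,180,000 (F), 65,320,000 (H), …
Winners (2 units): G, D.
First losing bid is F's $66,180,000, which sets the uniform price.
Total revenue = 2 × $66,180,000 = $132,360,000.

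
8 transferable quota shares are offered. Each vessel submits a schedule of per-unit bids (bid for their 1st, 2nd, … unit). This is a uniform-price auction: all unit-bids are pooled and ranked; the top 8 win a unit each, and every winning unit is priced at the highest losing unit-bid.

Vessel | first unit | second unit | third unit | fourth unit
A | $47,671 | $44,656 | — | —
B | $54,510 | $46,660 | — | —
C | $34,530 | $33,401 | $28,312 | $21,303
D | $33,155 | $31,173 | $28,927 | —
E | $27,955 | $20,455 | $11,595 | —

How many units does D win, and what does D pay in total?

D: 2 units, pays $57,854

All unit-bids, highest first — top 8: 54,510 (B-1), 47,671 (A-1), 46,660 (B-2), 44,656 (A-2), 34,530 (C-1), 33,401 (C-2), 33,155 (D-1), 31,173 (D-2)
First bid not allocated: $28,927.
D wins 2 unit(s) at $28,927 each.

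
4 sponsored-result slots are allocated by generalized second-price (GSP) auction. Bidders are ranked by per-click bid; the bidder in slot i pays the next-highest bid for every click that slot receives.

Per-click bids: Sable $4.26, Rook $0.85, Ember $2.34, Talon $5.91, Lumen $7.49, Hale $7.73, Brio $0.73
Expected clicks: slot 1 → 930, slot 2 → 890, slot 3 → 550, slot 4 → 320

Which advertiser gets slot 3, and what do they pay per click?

Per-click bids in order: $7.73 (Hale) > $7.49 (Lumen) > $5.91 (Talon) > $4.26 (Sable) > $2.34 (Ember) > …
Slot 3 goes to the third-ranked bidder, Talon, who pays the next bid down: $4.26/click.

Talon; $4.26 per click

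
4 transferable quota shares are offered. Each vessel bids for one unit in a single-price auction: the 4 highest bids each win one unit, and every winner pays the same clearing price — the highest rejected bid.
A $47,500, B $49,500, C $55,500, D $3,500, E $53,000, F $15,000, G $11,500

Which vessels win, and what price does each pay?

Ordering the bids: 55,500 (C), 53,000 (E), 49,500 (B), 47,500 (A), 15,000 (F), 11,500 (G), …
Top 4: C, E, B, A.
Highest unsuccessful bid: $15,000 → clearing price.

C, E, B, A; each pays $15,000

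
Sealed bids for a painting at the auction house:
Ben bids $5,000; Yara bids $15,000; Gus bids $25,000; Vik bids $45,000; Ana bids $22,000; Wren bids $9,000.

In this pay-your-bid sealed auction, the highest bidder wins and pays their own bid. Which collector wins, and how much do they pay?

Sorting bids: 45,000 (Vik) > 25,000 (Gus) > 22,000 (Ana) > 15,000 (Yara) > 9,000 (Wren) > 5,000 (Ben)
Vik is highest → pays own bid, $45,000.

Vik pays $45,000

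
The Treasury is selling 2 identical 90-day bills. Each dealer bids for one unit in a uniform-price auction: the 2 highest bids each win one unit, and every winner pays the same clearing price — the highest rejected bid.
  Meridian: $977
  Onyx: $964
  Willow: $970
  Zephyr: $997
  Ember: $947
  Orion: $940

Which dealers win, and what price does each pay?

Ordering the bids: 997 (Zephyr), 977 (Meridian), 970 (Willow), 964 (Onyx), …
Winners (2 units): Zephyr, Meridian.
Clearing price = highest rejected bid = $970.

Zephyr, Meridian; each pays $970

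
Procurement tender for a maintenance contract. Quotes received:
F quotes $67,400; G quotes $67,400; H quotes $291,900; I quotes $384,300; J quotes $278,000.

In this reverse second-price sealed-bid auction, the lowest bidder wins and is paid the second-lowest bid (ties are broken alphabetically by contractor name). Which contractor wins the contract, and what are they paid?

F is paid $67,400

Reverse second-price sealed-bid auction: the lowest bidder wins and is paid the second-lowest bid.
Sorting bids: 67,400 (F) < 67,400 (G) < 278,000 (J) < 291,900 (H) < 384,300 (I)
Tie at $67,400 → F wins by tie-break.
F is lowest; is paid the second-lowest bid, $67,400.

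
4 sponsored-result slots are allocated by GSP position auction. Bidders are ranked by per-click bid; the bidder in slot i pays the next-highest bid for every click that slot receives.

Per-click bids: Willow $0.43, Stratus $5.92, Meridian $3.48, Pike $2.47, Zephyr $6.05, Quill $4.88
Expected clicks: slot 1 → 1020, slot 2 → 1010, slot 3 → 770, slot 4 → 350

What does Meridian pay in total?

Meridian pays $864.50

Ranked by bid: $6.05 (Zephyr) > $5.92 (Stratus) > $4.88 (Quill) > $3.48 (Meridian) > $2.47 (Pike) > …
Meridian holds slot 4 → pays next bid $2.47 × 350 clicks = $864.50.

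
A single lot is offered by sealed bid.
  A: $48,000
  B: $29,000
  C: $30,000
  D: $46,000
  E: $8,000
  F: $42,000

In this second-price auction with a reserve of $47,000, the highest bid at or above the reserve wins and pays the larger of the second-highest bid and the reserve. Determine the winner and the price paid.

Sorting bids: 48,000 (A) > 46,000 (D) > 42,000 (F) > 30,000 (C) > 29,000 (B) > 8,000 (E)
A has the top bid at or above the reserve ($48,000).
Second-highest bid $46,000 is below the reserve $47,000, so the reserve binds → payment $47,000.

A pays $47,000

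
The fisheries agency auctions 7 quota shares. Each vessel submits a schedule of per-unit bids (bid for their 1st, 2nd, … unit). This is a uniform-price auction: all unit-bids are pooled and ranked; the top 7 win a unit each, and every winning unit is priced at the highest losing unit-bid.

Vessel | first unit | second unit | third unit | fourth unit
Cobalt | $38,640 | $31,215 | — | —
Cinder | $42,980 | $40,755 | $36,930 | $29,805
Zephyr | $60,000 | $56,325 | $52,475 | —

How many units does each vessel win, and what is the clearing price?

Merging the schedules and taking the best 7: 60,000 (Zephyr-1), 56,325 (Zephyr-2), 52,475 (Zephyr-3), 42,980 (Cinder-1), 40,755 (Cinder-2), 38,640 (Cobalt-1), 36,930 (Cinder-3)
First bid not allocated: $31,215.
Allocation: Cinder 3, Cobalt 1, Zephyr 3.

Cinder 3, Cobalt 1, Zephyr 3; clearing price $31,215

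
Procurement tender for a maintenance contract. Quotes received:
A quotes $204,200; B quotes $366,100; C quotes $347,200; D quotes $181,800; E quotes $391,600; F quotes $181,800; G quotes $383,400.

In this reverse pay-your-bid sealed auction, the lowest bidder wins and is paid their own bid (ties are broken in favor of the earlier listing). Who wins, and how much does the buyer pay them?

D is paid $181,800

Sorting bids: 181,800 (D) < 181,800 (F) < 204,200 (A) < 347,200 (C) < 366,100 (B) < 383,400 (G) < …
Tie at $181,800 → D wins by tie-break.
D has the lowest bid and is paid exactly that: $181,800.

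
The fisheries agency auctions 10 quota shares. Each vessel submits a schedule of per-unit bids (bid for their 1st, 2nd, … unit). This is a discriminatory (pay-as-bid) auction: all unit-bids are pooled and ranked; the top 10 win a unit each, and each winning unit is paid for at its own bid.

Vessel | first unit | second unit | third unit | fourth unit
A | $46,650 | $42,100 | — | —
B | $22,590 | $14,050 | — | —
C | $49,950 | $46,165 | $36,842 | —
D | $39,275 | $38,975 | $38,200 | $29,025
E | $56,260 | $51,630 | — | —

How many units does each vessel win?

A 2, C 3, D 3, E 2

All unit-bids, highest first — top 10: 56,260 (E-1), 51,630 (E-2), 49,950 (C-1), 46,650 (A-1), 46,165 (C-2), 42,100 (A-2), 39,275 (D-1), 38,975 (D-2), 38,200 (D-3), 36,842 (C-3)
Next rejected bid: $29,025 (not a price — pay-as-bid).
Allocation: A 2, C 3, D 3, E 2.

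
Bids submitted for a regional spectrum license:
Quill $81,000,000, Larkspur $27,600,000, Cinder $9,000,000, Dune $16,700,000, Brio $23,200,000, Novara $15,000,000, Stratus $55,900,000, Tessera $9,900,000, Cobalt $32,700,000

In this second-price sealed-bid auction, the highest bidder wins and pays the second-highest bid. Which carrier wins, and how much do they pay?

Quill pays $55,900,000

Rule: the highest bidder wins and pays the second-highest bid.
Sorting bids: 81,000,000 (Quill) > 55,900,000 (Stratus) > 32,700,000 (Cobalt) > 27,600,000 (Larkspur) > 23,200,000 (Brio) > 16,700,000 (Dune) > …
Second-price: Quill pays Stratus's bid of $55,900,000.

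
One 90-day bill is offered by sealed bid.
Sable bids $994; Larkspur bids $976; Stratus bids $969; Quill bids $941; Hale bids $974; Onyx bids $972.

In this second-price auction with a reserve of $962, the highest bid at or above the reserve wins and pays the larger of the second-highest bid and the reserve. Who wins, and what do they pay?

Second-price auction with a reserve of $962: the highest bid at or above the reserve wins and pays the larger of the second-highest bid and the reserve.
Bids ranked: 994 (Sable) > 976 (Larkspur) > 974 (Hale) > 972 (Onyx) > 969 (Stratus) > 941 (Quill)
Highest eligible bid: Sable at $994.
max(second-highest $976, reserve $962) = $976; the reserve does not bind.

Sable pays $976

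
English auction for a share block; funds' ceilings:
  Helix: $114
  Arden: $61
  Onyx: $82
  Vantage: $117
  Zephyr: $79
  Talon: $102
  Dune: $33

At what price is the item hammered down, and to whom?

Vantage wins at $114

Limits in order: 117 (Vantage) > 114 (Helix) > 102 (Talon) > 82 (Onyx) > 79 (Zephyr) > 61 (Arden) > …
Once the price passes $114, only Vantage is left; the hammer falls at Helix's limit of $114.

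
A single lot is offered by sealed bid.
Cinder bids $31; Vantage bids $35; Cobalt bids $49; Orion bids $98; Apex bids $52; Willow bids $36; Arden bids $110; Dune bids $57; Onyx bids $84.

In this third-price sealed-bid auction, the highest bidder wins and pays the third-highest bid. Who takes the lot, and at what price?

Arden pays $84

Bids in order: 110 (Arden) > 98 (Orion) > 84 (Onyx) > 57 (Dune) > 52 (Apex) > 49 (Cobalt) > …
Arden wins; payment is bid #3 in the ranking = $84.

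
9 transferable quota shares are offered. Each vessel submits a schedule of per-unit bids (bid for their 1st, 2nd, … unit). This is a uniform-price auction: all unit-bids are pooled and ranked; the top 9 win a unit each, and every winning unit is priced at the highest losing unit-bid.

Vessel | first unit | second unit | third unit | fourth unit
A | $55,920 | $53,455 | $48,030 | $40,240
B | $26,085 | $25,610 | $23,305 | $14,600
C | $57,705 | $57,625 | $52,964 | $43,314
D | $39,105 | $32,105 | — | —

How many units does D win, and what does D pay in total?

D: 1 unit, pays $32,105

All unit-bids, highest first — top 9: 57,705 (C-1), 57,625 (C-2), 55,920 (A-1), 53,455 (A-2), 52,964 (C-3), 48,030 (A-3), 43,314 (C-4), 40,240 (A-4), 39,105 (D-1)
First bid not allocated: $32,105.
D wins 1 unit(s) at $32,105 each.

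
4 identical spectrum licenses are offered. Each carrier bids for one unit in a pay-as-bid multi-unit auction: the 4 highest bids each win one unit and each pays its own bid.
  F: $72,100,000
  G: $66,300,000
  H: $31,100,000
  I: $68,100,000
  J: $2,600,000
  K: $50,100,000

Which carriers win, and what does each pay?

F $72,100,000, I $68,100,000, G $66,300,000, K $50,100,000

Sorting: 72,100,000 (F), 68,100,000 (I), 66,300,000 (G), 50,100,000 (K), 31,100,000 (H), 2,600,000 (J)
Top 4: F, I, G, K.
Each winner pays its own bid: F $72,100,000, I $68,100,000, G $66,300,000, K $50,100,000.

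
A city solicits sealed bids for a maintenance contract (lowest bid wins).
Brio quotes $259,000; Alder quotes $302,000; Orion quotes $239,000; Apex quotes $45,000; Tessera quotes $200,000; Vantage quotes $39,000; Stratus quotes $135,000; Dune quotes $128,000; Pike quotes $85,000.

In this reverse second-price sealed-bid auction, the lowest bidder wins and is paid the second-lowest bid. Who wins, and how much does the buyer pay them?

Bids ranked: 39,000 (Vantage) < 45,000 (Apex) < 85,000 (Pike) < 128,000 (Dune) < 135,000 (Stratus) < 200,000 (Tessera) < …
Second-price: Vantage is paid Apex's bid of $45,000.

Vantage is paid $45,000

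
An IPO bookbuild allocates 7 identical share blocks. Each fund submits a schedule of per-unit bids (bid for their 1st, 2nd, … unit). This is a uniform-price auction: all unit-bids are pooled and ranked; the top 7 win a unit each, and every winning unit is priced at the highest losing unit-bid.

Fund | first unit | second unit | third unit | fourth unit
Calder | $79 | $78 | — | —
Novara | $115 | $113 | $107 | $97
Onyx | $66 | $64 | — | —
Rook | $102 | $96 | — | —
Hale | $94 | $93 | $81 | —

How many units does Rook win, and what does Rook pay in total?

Pooled unit-bids ranked (top 7): 115 (Novara-1), 113 (Novara-2), 107 (Novara-3), 102 (Rook-1), 97 (Novara-4), 96 (Rook-2), 94 (Hale-1)
First bid not allocated: $93.
Rook wins 2 unit(s) at $93 each.

Rook: 2 units, pays $186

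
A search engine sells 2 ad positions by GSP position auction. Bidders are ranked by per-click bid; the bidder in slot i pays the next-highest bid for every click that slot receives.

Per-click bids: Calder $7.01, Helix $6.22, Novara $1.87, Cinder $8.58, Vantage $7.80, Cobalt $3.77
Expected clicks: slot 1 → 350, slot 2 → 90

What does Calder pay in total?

Calder pays $0.00

Sorting advertisers: $8.58 (Cinder) > $7.80 (Vantage) > $7.01 (Calder) > …
Calder ranks below slot 2 → no slot, pays nothing.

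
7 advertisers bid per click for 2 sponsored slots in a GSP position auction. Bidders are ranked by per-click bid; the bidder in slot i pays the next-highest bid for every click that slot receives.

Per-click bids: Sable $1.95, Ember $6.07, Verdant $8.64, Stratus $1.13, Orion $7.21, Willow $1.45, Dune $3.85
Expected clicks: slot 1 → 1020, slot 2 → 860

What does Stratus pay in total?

Sorting advertisers: $8.64 (Verdant) > $7.21 (Orion) > $6.07 (Ember) > …
Stratus ranks below slot 2 → no slot, pays nothing.

Stratus pays $0.00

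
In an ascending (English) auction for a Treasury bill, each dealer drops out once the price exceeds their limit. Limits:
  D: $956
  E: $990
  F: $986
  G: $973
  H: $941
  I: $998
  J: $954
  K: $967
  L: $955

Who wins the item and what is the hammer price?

I wins at $990

Rule: the price rises until one bidder remains; the winner pays the price at which the last rival dropped out.
Limits in order: 998 (I) > 990 (E) > 986 (F) > 973 (G) > 967 (K) > 956 (D) > …
Once the price passes $990, only I is left; the hammer falls at E's limit of $990.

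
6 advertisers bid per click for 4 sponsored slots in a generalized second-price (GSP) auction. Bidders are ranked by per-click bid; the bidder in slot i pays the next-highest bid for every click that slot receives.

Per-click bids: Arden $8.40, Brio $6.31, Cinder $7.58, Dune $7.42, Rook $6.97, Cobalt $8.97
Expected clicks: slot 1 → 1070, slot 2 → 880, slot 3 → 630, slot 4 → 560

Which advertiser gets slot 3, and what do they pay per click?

Per-click bids in order: $8.97 (Cobalt) > $8.40 (Arden) > $7.58 (Cinder) > $7.42 (Dune) > $6.97 (Rook) > …
Slot 3 goes to the third-ranked bidder, Cinder, who pays the next bid down: $7.42/click.

Cinder; $7.42 per click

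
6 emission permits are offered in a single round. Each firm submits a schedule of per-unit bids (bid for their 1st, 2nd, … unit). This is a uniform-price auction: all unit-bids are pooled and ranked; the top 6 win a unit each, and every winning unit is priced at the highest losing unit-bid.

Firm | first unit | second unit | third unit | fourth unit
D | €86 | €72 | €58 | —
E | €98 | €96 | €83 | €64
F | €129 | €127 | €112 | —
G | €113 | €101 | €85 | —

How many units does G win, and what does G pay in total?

G: 2 units, pays €192

Pooled unit-bids ranked (top 6): 129 (F-1), 127 (F-2), 113 (G-1), 112 (F-3), 101 (G-2), 98 (E-1)
Highest rejected unit-bid = €96.
G wins 2 unit(s) at €96 each.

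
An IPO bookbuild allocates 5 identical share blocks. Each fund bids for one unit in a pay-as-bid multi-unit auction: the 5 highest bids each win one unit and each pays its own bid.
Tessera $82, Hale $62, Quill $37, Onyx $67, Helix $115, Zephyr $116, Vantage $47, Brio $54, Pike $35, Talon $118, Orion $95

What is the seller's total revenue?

Total revenue: $526

Ordering the bids: 118 (Talon), 116 (Zephyr), 115 (Helix), 95 (Orion), 82 (Tessera), 67 (Onyx), 62 (Hale), …
The 5 highest are Talon, Zephyr, Helix, Orion, Tessera.
Total revenue = 118 + 116 + 115 + 95 + 82 = $526.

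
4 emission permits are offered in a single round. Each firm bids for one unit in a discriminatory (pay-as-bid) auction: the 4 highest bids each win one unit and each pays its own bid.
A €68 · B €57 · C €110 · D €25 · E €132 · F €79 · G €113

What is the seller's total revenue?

Total revenue: €434

Ordering the bids: 132 (E), 113 (G), 110 (C), 79 (F), 68 (A), 57 (B), …
The 4 highest are E, G, C, F.
Total revenue = 132 + 113 + 110 + 79 = €434.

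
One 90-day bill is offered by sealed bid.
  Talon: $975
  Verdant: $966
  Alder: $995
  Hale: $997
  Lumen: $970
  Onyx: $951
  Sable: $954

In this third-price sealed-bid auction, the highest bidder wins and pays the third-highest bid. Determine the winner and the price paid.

Hale pays $975

Rule: the highest bidder wins and pays the third-highest bid.
Sorting bids: 997 (Hale) > 995 (Alder) > 975 (Talon) > 970 (Lumen) > 966 (Verdant) > 954 (Sable) > …
Hale is highest; pays the third-highest bid, $975.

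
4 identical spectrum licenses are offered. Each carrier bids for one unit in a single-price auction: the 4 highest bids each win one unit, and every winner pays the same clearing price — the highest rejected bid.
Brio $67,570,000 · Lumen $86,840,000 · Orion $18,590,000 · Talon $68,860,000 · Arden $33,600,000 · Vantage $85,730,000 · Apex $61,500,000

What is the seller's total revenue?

Total revenue: $246,000,000

Ordering the bids: 86,840,000 (Lumen), 85,730,000 (Vantage), 68,860,000 (Talon), 67,570,000 (Brio), 61,500,000 (Apex), 33,600,000 (Arden), …
The 4 highest are Lumen, Vantage, Talon, Brio.
Highest unsuccessful bid: $61,500,000 → clearing price.
Total revenue = 4 × $61,500,000 = $246,000,000.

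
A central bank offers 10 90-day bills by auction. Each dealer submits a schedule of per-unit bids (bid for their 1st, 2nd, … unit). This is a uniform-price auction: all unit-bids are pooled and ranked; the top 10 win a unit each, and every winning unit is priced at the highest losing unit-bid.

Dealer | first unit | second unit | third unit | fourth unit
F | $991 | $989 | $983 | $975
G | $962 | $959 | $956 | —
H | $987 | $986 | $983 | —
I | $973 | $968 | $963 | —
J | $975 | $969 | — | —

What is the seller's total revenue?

All unit-bids, highest first — top 10: 991 (F-1), 989 (F-2), 987 (H-1), 986 (H-2), 983 (F-3), 983 (H-3), 975 (F-4), 975 (J-1), 973 (I-1), 969 (J-2)
Highest rejected unit-bid = $968.
Allocation: F 4, H 3, I 1, J 2. Every unit priced at $968.
Revenue = 10 × 968 = $9,680.

Total revenue: $9,680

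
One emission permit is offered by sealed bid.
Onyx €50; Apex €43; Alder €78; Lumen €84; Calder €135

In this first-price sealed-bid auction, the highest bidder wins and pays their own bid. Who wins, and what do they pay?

Calder pays €135

First-price sealed-bid auction: the highest bidder wins and pays their own bid.
Sorting bids: 135 (Calder) > 84 (Lumen) > 78 (Alder) > 50 (Onyx) > 43 (Apex)
Calder is highest → pays own bid, €135.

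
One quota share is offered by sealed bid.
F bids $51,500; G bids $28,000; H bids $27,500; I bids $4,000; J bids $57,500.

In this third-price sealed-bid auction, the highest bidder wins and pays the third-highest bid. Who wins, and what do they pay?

Bids ranked: 57,500 (J) > 51,500 (F) > 28,000 (G) > 27,500 (H) > 4,000 (I)
J is highest; pays the third-highest bid, $28,000.

J pays $28,000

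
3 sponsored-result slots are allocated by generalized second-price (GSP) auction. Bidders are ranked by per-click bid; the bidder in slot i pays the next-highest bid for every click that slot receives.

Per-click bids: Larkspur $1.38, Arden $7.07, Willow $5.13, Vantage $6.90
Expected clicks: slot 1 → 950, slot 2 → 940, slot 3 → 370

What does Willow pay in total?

Per-click bids in order: $7.07 (Arden) > $6.90 (Vantage) > $5.13 (Willow) > $1.38 (Larkspur)
Willow holds slot 3 → pays next bid $1.38 × 370 clicks = $510.60.

Willow pays $510.60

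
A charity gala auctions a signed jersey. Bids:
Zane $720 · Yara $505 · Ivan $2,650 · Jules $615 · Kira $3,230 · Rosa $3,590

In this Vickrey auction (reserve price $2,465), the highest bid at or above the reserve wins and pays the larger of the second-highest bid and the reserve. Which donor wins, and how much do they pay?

Rule: the highest bid at or above the reserve wins and pays the larger of the second-highest bid and the reserve.
Bids in order: 3,590 (Rosa) > 3,230 (Kira) > 2,650 (Ivan) > 720 (Zane) > 615 (Jules) > 505 (Yara)
Highest eligible bid: Rosa at $3,590.
Second-highest bid $3,230 exceeds the reserve $2,465 → payment $3,230.

Rosa pays $3,230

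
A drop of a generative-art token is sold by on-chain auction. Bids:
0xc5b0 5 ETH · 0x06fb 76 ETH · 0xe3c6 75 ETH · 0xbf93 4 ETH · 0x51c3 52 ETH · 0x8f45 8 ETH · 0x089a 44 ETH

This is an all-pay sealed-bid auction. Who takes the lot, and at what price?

All-pay sealed-bid auction: the highest bidder wins the item, but every bidder pays their own bid.
Bids in order: 76 (0x06fb) > 75 (0xe3c6) > 52 (0x51c3) > 44 (0x089a) > 8 (0x8f45) > 5 (0xc5b0) > …
0x06fb wins with the top bid; all bids are sunk regardless.

0x06fb pays 76 ETH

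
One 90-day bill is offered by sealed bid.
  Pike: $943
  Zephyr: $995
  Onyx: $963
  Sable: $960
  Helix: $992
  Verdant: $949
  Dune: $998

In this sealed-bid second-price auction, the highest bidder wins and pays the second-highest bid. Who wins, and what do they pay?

Sealed-bid second-price auction: the highest bidder wins and pays the second-highest bid.
Bids ranked: 998 (Dune) > 995 (Zephyr) > 992 (Helix) > 963 (Onyx) > 960 (Sable) > 949 (Verdant) > …
Dune is highest; pays the second-highest bid, $995.

Dune pays $995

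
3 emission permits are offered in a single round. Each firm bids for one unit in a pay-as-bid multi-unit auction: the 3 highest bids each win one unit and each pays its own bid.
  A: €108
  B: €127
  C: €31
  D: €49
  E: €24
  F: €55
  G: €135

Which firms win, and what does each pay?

G €135, B €127, A €108

Ordering the bids: 135 (G), 127 (B), 108 (A), 55 (F), 49 (D), …
Top 3: G, B, A.
Each winner pays its own bid: G €135, B €127, A €108.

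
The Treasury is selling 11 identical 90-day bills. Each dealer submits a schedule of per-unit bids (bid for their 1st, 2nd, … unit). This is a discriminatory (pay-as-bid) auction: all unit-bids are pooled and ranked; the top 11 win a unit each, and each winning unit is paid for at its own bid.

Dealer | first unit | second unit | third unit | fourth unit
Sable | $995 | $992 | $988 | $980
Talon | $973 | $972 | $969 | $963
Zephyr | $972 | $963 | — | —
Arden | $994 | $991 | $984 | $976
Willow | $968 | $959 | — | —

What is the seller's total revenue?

All unit-bids, highest first — top 11: 995 (Sable-1), 994 (Arden-1), 992 (Sable-2), 991 (Arden-2), 988 (Sable-3), 984 (Arden-3), 980 (Sable-4), 976 (Arden-4), 973 (Talon-1), 972 (Talon-2), 972 (Zephyr-1)
Next rejected bid: $969 (not a price — pay-as-bid).
Each winning unit pays its own bid.
Revenue = 995 + 994 + 992 + 991 + 988 + 984 + 980 + 976 + 973 + 972 + 972 = $10,817.

Total revenue: $10,817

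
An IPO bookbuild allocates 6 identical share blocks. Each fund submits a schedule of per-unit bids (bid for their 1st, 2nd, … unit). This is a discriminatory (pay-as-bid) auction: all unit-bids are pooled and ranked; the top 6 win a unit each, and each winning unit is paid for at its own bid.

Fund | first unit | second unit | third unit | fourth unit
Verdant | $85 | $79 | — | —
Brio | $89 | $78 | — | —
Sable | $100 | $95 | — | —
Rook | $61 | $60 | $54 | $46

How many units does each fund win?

Pooled unit-bids ranked (top 6): 100 (Sable-1), 95 (Sable-2), 89 (Brio-1), 85 (Verdant-1), 79 (Verdant-2), 78 (Brio-2)
Next rejected bid: $61 (not a price — pay-as-bid).
Allocation: Brio 2, Sable 2, Verdant 2.

Brio 2, Sable 2, Verdant 2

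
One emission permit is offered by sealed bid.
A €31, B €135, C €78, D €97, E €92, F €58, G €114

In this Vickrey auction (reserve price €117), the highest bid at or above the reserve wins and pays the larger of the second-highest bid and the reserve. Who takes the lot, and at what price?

B pays €117

Sorting bids: 135 (B) > 114 (G) > 97 (D) > 92 (E) > 78 (C) > 58 (F) > …
Highest eligible bid: B at €135.
Second-highest bid €114 is below the reserve €117, so the reserve binds → payment €117.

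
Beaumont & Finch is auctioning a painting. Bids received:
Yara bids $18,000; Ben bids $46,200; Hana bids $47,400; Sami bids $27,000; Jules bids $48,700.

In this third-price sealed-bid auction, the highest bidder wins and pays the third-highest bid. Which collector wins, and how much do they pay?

Third-price sealed-bid auction: the highest bidder wins and pays the third-highest bid.
Bids in order: 48,700 (Jules) > 47,400 (Hana) > 46,200 (Ben) > 27,000 (Sami) > 18,000 (Yara)
Jules wins; payment is bid #3 in the ranking = $46,200.

Jules pays $46,200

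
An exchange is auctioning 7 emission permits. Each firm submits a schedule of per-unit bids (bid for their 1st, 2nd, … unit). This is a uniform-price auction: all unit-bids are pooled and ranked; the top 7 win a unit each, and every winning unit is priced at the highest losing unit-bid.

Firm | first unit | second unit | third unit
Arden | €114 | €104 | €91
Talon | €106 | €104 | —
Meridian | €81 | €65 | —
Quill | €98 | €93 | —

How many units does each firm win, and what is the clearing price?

Arden 3, Quill 2, Talon 2; clearing price €81

Pooled unit-bids ranked (top 7): 114 (Arden-1), 106 (Talon-1), 104 (Arden-2), 104 (Talon-2), 98 (Quill-1), 93 (Quill-2), 91 (Arden-3)
Highest rejected unit-bid = €81.
Allocation: Arden 3, Quill 2, Talon 2.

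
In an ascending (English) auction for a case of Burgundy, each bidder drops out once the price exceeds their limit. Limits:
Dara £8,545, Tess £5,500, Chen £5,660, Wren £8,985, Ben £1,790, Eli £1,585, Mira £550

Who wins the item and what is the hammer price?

Open ascending-bid auction: the price rises until one bidder remains; the winner pays the price at which the last rival dropped out.
Sorting limits: 8,985 (Wren) > 8,545 (Dara) > 5,660 (Chen) > 5,500 (Tess) > 1,790 (Ben) > 1,585 (Eli) > …
Bidding ends when Dara exits at £8,545; Wren takes it.

Wren wins at £8,545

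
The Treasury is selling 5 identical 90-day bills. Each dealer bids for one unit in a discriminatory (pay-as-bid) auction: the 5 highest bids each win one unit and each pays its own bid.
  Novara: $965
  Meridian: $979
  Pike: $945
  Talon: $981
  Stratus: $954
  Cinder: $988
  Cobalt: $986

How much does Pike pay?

Ordering the bids: 988 (Cinder), 986 (Cobalt), 981 (Talon), 979 (Meridian), 965 (Novara), 954 (Stratus), 945 (Pike)
Top 5: Cinder, Cobalt, Talon, Meridian, Novara.
Pike does not win → $0.

Pike pays $0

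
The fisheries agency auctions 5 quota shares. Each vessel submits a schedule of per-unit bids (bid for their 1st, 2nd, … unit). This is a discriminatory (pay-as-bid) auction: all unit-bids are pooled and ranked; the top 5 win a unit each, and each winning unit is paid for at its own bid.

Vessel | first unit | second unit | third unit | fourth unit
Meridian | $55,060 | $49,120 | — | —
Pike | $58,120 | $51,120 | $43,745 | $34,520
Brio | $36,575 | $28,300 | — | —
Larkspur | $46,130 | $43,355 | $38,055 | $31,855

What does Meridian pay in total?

Meridian pays $104,180

All unit-bids, highest first — top 5: 58,120 (Pike-1), 55,060 (Meridian-1), 51,120 (Pike-2), 49,120 (Meridian-2), 46,130 (Larkspur-1)
Next rejected bid: $43,745 (not a price — pay-as-bid).
Meridian's winning unit-bids: 55,060 + 49,120 = $104,180.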